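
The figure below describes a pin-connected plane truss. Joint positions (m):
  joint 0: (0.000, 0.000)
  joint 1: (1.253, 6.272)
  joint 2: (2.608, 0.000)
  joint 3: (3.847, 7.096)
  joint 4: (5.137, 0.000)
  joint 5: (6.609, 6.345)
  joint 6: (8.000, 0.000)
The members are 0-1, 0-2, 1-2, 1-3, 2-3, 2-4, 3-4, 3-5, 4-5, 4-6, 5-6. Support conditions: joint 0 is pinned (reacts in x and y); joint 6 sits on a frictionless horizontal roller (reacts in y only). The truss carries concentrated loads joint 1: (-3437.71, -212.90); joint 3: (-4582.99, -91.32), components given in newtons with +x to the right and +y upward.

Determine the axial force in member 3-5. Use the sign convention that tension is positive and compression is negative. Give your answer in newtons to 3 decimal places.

2939.576

N=7 nodes, M=11 members, R=3 reactions → 2N=14, M+R=14
member 0 (0-1): L=6.3959, (cx,cy)=(0.1959,0.9806)
member 1 (0-2): L=2.6080, (cx,cy)=(1.0000,0.0000)
member 2 (1-2): L=6.4167, (cx,cy)=(0.2112,-0.9774)
member 3 (1-3): L=2.7217, (cx,cy)=(0.9531,0.3027)
member 4 (2-3): L=7.2034, (cx,cy)=(0.1720,0.9851)
member 5 (2-4): L=2.5290, (cx,cy)=(1.0000,0.0000)
member 6 (3-4): L=7.2123, (cx,cy)=(0.1789,-0.9839)
member 7 (3-5): L=2.8623, (cx,cy)=(0.9650,-0.2624)
member 8 (4-5): L=6.5135, (cx,cy)=(0.2260,0.9741)
member 9 (4-6): L=2.8630, (cx,cy)=(1.0000,0.0000)
member 10 (5-6): L=6.4957, (cx,cy)=(0.2141,-0.9768)
solve A·x = −loads:
  F[0-1] = -7125.3067 N (compression)
  F[0-2] = -6624.8121 N (compression)
  F[1-2] = +7106.4931 N (tension)
  F[1-3] = +567.8064 N (tension)
  F[2-3] = -7051.3307 N (compression)
  F[2-4] = -3911.2983 N (compression)
  F[3-4] = +6008.6299 N (tension)
  F[3-5] = +2939.5763 N (tension)
  F[4-5] = -6068.7400 N (compression)
  F[4-6] = -1465.1029 N (compression)
  F[5-6] = +6841.7288 N (tension)
  Rx@0 = +8020.7000 N
  Ry@0 = +6987.2378 N
  Ry@6 = -6683.0178 N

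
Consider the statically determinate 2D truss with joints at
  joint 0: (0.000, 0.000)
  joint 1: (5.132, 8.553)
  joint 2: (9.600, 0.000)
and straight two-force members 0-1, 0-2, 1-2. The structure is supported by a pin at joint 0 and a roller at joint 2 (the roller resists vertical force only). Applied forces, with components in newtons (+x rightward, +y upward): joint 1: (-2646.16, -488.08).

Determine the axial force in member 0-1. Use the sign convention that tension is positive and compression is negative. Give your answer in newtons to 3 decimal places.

N=3 nodes, M=3 members, R=3 reactions → 2N=6, M+R=6
member 0 (0-1): L=9.9745, (cx,cy)=(0.5145,0.8575)
member 1 (0-2): L=9.6000, (cx,cy)=(1.0000,0.0000)
member 2 (1-2): L=9.6497, (cx,cy)=(0.4630,-0.8863)
solve A·x = −loads:
  F[0-1] = -3014.3111 N (compression)
  F[0-2] = -1095.2653 N (compression)
  F[1-2] = +2365.4854 N (tension)
  Rx@0 = +2646.1600 N
  Ry@0 = +2584.7237 N
  Ry@2 = -2096.6437 N

-3014.311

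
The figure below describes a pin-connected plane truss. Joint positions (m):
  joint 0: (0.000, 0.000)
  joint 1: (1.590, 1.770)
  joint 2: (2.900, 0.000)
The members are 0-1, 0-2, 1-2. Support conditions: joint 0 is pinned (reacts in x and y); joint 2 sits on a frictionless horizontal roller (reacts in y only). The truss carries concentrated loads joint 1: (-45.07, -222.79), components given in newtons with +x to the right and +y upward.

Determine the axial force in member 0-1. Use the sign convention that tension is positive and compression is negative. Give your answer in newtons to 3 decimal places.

-172.260

N=3 nodes, M=3 members, R=3 reactions → 2N=6, M+R=6
member 0 (0-1): L=2.3793, (cx,cy)=(0.6683,0.7439)
member 1 (0-2): L=2.9000, (cx,cy)=(1.0000,0.0000)
member 2 (1-2): L=2.2020, (cx,cy)=(0.5949,-0.8038)
solve A·x = −loads:
  F[0-1] = -172.2601 N (compression)
  F[0-2] = +70.0459 N (tension)
  F[1-2] = -117.7436 N (compression)
  Rx@0 = +45.0700 N
  Ry@0 = +128.1479 N
  Ry@2 = +94.6421 N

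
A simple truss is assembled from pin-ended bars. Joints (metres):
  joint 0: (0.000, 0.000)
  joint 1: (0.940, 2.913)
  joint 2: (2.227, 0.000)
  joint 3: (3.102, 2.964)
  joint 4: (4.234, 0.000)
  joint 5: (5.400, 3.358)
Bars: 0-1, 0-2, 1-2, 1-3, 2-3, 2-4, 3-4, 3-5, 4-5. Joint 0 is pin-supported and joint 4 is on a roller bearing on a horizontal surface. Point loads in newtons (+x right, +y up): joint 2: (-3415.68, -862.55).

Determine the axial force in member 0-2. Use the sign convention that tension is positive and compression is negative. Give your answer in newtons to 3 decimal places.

N=6 nodes, M=9 members, R=3 reactions → 2N=12, M+R=12
member 0 (0-1): L=3.0609, (cx,cy)=(0.3071,0.9517)
member 1 (0-2): L=2.2270, (cx,cy)=(1.0000,0.0000)
member 2 (1-2): L=3.1846, (cx,cy)=(0.4041,-0.9147)
member 3 (1-3): L=2.1626, (cx,cy)=(0.9997,0.0236)
member 4 (2-3): L=3.0905, (cx,cy)=(0.2831,0.9591)
member 5 (2-4): L=2.0070, (cx,cy)=(1.0000,0.0000)
member 6 (3-4): L=3.1728, (cx,cy)=(0.3568,-0.9342)
member 7 (3-5): L=2.3315, (cx,cy)=(0.9856,0.1690)
member 8 (4-5): L=3.5547, (cx,cy)=(0.3280,0.9447)
solve A·x = −loads:
  F[0-1] = -429.6263 N (compression)
  F[0-2] = -3283.7425 N (compression)
  F[1-2] = +439.0151 N (tension)
  F[1-3] = -309.4415 N (compression)
  F[2-3] = +480.6490 N (tension)
  F[2-4] = +173.2694 N (tension)
  F[3-4] = -485.6456 N (compression)
  F[3-5] = +0.0000 N (tension)
  F[4-5] = -0.0000 N (compression)
  Rx@0 = +3415.6800 N
  Ry@0 = +408.8658 N
  Ry@4 = +453.6842 N

-3283.743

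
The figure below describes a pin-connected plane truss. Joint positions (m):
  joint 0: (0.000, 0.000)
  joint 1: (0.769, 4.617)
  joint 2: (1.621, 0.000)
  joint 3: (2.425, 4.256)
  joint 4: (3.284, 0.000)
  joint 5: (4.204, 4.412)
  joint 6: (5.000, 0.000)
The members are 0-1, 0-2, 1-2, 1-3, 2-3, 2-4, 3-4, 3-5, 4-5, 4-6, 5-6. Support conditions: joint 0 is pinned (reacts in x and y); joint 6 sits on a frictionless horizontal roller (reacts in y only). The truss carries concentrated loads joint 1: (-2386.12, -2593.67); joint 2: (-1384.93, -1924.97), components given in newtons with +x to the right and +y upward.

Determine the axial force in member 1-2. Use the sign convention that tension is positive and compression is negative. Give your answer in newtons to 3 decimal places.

2958.239

N=7 nodes, M=11 members, R=3 reactions → 2N=14, M+R=14
member 0 (0-1): L=4.6806, (cx,cy)=(0.1643,0.9864)
member 1 (0-2): L=1.6210, (cx,cy)=(1.0000,0.0000)
member 2 (1-2): L=4.6950, (cx,cy)=(0.1815,-0.9834)
member 3 (1-3): L=1.6949, (cx,cy)=(0.9771,-0.2130)
member 4 (2-3): L=4.3313, (cx,cy)=(0.1856,0.9826)
member 5 (2-4): L=1.6630, (cx,cy)=(1.0000,0.0000)
member 6 (3-4): L=4.3418, (cx,cy)=(0.1978,-0.9802)
member 7 (3-5): L=1.7858, (cx,cy)=(0.9962,0.0874)
member 8 (4-5): L=4.5069, (cx,cy)=(0.2041,0.9789)
member 9 (4-6): L=1.7160, (cx,cy)=(1.0000,0.0000)
member 10 (5-6): L=4.4832, (cx,cy)=(0.1776,-0.9841)
solve A·x = −loads:
  F[0-1] = -5777.5107 N (compression)
  F[0-2] = -2821.8336 N (compression)
  F[1-2] = +2958.2390 N (tension)
  F[1-3] = +921.2060 N (tension)
  F[2-3] = -1001.5578 N (compression)
  F[2-4] = -714.1520 N (compression)
  F[3-4] = +1245.9975 N (tension)
  F[3-5] = +469.4343 N (tension)
  F[4-5] = -1247.6396 N (compression)
  F[4-6] = -212.9573 N (compression)
  F[5-6] = +1199.4182 N (tension)
  Rx@0 = +3771.0500 N
  Ry@0 = +5699.0015 N
  Ry@6 = -1180.3615 N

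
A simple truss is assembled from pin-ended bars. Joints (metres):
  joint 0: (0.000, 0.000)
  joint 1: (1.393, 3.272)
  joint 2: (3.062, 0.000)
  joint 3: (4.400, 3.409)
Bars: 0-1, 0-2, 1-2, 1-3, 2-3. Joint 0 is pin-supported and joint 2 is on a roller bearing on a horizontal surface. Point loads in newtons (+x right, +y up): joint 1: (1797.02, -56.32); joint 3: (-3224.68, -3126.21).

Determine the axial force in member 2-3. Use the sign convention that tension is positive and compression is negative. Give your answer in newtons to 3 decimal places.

-3258.829

N=4 nodes, M=5 members, R=3 reactions → 2N=8, M+R=8
member 0 (0-1): L=3.5562, (cx,cy)=(0.3917,0.9201)
member 1 (0-2): L=3.0620, (cx,cy)=(1.0000,0.0000)
member 2 (1-2): L=3.6731, (cx,cy)=(0.4544,-0.8908)
member 3 (1-3): L=3.0101, (cx,cy)=(0.9990,0.0455)
member 4 (2-3): L=3.6622, (cx,cy)=(0.3654,0.9309)
solve A·x = −loads:
  F[0-1] = -363.5433 N (compression)
  F[0-2] = -1285.2557 N (compression)
  F[1-2] = +208.2386 N (tension)
  F[1-3] = -2036.1552 N (compression)
  F[2-3] = -3258.8288 N (compression)
  Rx@0 = +1427.6600 N
  Ry@0 = +334.4918 N
  Ry@2 = +2848.0382 N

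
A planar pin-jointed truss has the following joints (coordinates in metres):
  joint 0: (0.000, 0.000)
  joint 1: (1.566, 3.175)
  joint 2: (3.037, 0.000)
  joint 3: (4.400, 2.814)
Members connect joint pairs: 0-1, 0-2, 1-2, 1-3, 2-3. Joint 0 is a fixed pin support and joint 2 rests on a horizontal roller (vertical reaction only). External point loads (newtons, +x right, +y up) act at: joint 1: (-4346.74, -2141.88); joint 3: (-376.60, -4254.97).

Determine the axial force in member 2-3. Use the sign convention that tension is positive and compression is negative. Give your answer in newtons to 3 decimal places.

N=4 nodes, M=5 members, R=3 reactions → 2N=8, M+R=8
member 0 (0-1): L=3.5402, (cx,cy)=(0.4423,0.8968)
member 1 (0-2): L=3.0370, (cx,cy)=(1.0000,0.0000)
member 2 (1-2): L=3.4992, (cx,cy)=(0.4204,-0.9073)
member 3 (1-3): L=2.8569, (cx,cy)=(0.9920,-0.1264)
member 4 (2-3): L=3.1267, (cx,cy)=(0.4359,0.9000)
solve A·x = −loads:
  F[0-1] = -4483.5244 N (compression)
  F[0-2] = -2740.0597 N (compression)
  F[1-2] = +1848.3002 N (tension)
  F[1-3] = +1599.2893 N (tension)
  F[2-3] = -4503.2767 N (compression)
  Rx@0 = +4723.3400 N
  Ry@0 = +4021.0185 N
  Ry@2 = +2375.8315 N

-4503.277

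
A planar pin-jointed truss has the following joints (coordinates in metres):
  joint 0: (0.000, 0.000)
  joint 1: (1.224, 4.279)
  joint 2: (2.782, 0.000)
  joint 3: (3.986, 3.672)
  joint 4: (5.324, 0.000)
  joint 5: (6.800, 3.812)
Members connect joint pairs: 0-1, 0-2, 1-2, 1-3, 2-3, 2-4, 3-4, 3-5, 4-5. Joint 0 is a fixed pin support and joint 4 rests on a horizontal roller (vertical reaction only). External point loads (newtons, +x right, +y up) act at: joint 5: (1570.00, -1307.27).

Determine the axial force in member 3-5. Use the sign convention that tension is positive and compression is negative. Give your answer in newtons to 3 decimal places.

N=6 nodes, M=9 members, R=3 reactions → 2N=12, M+R=12
member 0 (0-1): L=4.4506, (cx,cy)=(0.2750,0.9614)
member 1 (0-2): L=2.7820, (cx,cy)=(1.0000,0.0000)
member 2 (1-2): L=4.5538, (cx,cy)=(0.3421,-0.9397)
member 3 (1-3): L=2.8279, (cx,cy)=(0.9767,-0.2146)
member 4 (2-3): L=3.8643, (cx,cy)=(0.3116,0.9502)
member 5 (2-4): L=2.5420, (cx,cy)=(1.0000,0.0000)
member 6 (3-4): L=3.9082, (cx,cy)=(0.3424,-0.9396)
member 7 (3-5): L=2.8175, (cx,cy)=(0.9988,0.0497)
member 8 (4-5): L=4.0878, (cx,cy)=(0.3611,0.9325)
solve A·x = −loads:
  F[0-1] = +1546.1675 N (tension)
  F[0-2] = +1144.7763 N (tension)
  F[1-2] = -1827.7208 N (compression)
  F[1-3] = +1075.6140 N (tension)
  F[2-3] = +1807.3856 N (tension)
  F[2-4] = -43.6634 N (compression)
  F[3-4] = -1470.0621 N (compression)
  F[3-5] = +2119.5712 N (tension)
  F[4-5] = -1514.7841 N (compression)
  Rx@0 = -1570.0000 N
  Ry@0 = -1486.5459 N
  Ry@4 = +2793.8159 N

2119.571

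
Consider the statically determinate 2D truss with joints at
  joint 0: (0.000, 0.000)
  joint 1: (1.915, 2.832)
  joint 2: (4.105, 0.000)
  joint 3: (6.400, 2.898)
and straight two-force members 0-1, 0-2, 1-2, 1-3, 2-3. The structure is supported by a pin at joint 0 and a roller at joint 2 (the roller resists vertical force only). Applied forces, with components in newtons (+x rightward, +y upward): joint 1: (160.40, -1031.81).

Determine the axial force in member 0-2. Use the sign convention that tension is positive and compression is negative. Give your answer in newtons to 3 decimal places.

N=4 nodes, M=5 members, R=3 reactions → 2N=8, M+R=8
member 0 (0-1): L=3.4187, (cx,cy)=(0.5602,0.8284)
member 1 (0-2): L=4.1050, (cx,cy)=(1.0000,0.0000)
member 2 (1-2): L=3.5800, (cx,cy)=(0.6117,-0.7911)
member 3 (1-3): L=4.4855, (cx,cy)=(0.9999,0.0147)
member 4 (2-3): L=3.6967, (cx,cy)=(0.6208,0.7839)
solve A·x = −loads:
  F[0-1] = -530.9206 N (compression)
  F[0-2] = +457.7983 N (tension)
  F[1-2] = -748.3621 N (compression)
  F[1-3] = +0.0000 N (tension)
  F[2-3] = -0.0000 N (compression)
  Rx@0 = -160.4000 N
  Ry@0 = +439.8078 N
  Ry@2 = +592.0022 N

457.798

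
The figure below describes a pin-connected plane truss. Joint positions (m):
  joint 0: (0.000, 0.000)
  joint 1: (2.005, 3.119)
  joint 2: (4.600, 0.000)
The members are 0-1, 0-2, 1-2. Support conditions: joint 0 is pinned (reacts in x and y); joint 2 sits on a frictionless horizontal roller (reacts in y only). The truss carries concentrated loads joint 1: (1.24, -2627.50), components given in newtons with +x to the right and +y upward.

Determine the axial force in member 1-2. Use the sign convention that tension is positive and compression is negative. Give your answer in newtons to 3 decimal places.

-1490.893

N=3 nodes, M=3 members, R=3 reactions → 2N=6, M+R=6
member 0 (0-1): L=3.7079, (cx,cy)=(0.5407,0.8412)
member 1 (0-2): L=4.6000, (cx,cy)=(1.0000,0.0000)
member 2 (1-2): L=4.0574, (cx,cy)=(0.6396,-0.7687)
solve A·x = −loads:
  F[0-1] = -1761.0966 N (compression)
  F[0-2] = +953.5423 N (tension)
  F[1-2] = -1490.8926 N (compression)
  Rx@0 = -1.2400 N
  Ry@0 = +1481.4119 N
  Ry@2 = +1146.0881 N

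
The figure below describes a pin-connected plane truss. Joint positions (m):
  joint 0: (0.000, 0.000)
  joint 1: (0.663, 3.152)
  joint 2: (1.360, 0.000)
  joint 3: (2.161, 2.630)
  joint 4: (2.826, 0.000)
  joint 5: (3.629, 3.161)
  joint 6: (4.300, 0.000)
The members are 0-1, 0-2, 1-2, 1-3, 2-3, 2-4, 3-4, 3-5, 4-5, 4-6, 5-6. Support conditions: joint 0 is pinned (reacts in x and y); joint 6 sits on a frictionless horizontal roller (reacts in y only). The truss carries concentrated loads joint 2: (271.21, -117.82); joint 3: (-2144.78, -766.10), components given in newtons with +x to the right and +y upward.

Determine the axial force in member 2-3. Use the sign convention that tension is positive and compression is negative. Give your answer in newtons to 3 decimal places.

-2032.726

N=7 nodes, M=11 members, R=3 reactions → 2N=14, M+R=14
member 0 (0-1): L=3.2210, (cx,cy)=(0.2058,0.9786)
member 1 (0-2): L=1.3600, (cx,cy)=(1.0000,0.0000)
member 2 (1-2): L=3.2281, (cx,cy)=(0.2159,-0.9764)
member 3 (1-3): L=1.5863, (cx,cy)=(0.9443,-0.3291)
member 4 (2-3): L=2.7493, (cx,cy)=(0.2913,0.9566)
member 5 (2-4): L=1.4660, (cx,cy)=(1.0000,0.0000)
member 6 (3-4): L=2.7128, (cx,cy)=(0.2451,-0.9695)
member 7 (3-5): L=1.5611, (cx,cy)=(0.9404,0.3401)
member 8 (4-5): L=3.2614, (cx,cy)=(0.2462,0.9692)
member 9 (4-6): L=1.4740, (cx,cy)=(1.0000,0.0000)
member 10 (5-6): L=3.2314, (cx,cy)=(0.2076,-0.9782)
solve A·x = −loads:
  F[0-1] = -1812.2613 N (compression)
  F[0-2] = -1500.5371 N (compression)
  F[1-2] = +2112.1800 N (tension)
  F[1-3] = -877.9761 N (compression)
  F[2-3] = -2032.7255 N (compression)
  F[2-4] = -723.4647 N (compression)
  F[3-4] = +1087.9492 N (tension)
  F[3-5] = +485.7316 N (tension)
  F[4-5] = -1088.2554 N (compression)
  F[4-6] = -188.8254 N (compression)
  F[5-6] = +909.3541 N (tension)
  Rx@0 = +1873.5700 N
  Ry@0 = +1773.4535 N
  Ry@6 = -889.5335 N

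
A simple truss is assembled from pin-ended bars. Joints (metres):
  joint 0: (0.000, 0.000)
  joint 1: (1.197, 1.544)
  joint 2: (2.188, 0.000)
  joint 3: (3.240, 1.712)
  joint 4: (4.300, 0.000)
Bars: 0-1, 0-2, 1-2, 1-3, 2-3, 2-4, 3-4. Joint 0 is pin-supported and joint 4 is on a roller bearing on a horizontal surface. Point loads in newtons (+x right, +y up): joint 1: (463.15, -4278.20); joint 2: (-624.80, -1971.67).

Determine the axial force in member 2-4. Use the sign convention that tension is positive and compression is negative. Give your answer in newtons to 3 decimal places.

1461.521

N=5 nodes, M=7 members, R=3 reactions → 2N=10, M+R=10
member 0 (0-1): L=1.9536, (cx,cy)=(0.6127,0.7903)
member 1 (0-2): L=2.1880, (cx,cy)=(1.0000,0.0000)
member 2 (1-2): L=1.8347, (cx,cy)=(0.5402,-0.8416)
member 3 (1-3): L=2.0499, (cx,cy)=(0.9966,0.0820)
member 4 (2-3): L=2.0094, (cx,cy)=(0.5235,0.8520)
member 5 (2-4): L=2.1120, (cx,cy)=(1.0000,0.0000)
member 6 (3-4): L=2.0136, (cx,cy)=(0.5264,-0.8502)
solve A·x = −loads:
  F[0-1] = -4921.2932 N (compression)
  F[0-2] = +2853.6242 N (tension)
  F[1-2] = -761.7071 N (compression)
  F[1-3] = -3077.3392 N (compression)
  F[2-3] = +3066.5477 N (tension)
  F[2-4] = +1461.5206 N (tension)
  F[3-4] = -2776.3237 N (compression)
  Rx@0 = +161.6500 N
  Ry@0 = +3889.3763 N
  Ry@4 = +2360.4937 N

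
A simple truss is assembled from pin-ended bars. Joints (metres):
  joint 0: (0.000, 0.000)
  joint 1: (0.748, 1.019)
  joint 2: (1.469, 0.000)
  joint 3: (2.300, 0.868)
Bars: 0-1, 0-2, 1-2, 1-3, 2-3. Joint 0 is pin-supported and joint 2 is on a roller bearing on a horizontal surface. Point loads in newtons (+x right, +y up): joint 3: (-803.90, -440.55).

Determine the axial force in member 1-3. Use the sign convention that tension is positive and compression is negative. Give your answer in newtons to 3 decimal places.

N=4 nodes, M=5 members, R=3 reactions → 2N=8, M+R=8
member 0 (0-1): L=1.2641, (cx,cy)=(0.5917,0.8061)
member 1 (0-2): L=1.4690, (cx,cy)=(1.0000,0.0000)
member 2 (1-2): L=1.2483, (cx,cy)=(0.5776,-0.8163)
member 3 (1-3): L=1.5593, (cx,cy)=(0.9953,-0.0968)
member 4 (2-3): L=1.2017, (cx,cy)=(0.6915,0.7223)
solve A·x = −loads:
  F[0-1] = -280.0941 N (compression)
  F[0-2] = -638.1569 N (compression)
  F[1-2] = +318.2594 N (tension)
  F[1-3] = -351.2188 N (compression)
  F[2-3] = -656.9820 N (compression)
  Rx@0 = +803.9000 N
  Ry@0 = +225.7918 N
  Ry@2 = +214.7582 N

-351.219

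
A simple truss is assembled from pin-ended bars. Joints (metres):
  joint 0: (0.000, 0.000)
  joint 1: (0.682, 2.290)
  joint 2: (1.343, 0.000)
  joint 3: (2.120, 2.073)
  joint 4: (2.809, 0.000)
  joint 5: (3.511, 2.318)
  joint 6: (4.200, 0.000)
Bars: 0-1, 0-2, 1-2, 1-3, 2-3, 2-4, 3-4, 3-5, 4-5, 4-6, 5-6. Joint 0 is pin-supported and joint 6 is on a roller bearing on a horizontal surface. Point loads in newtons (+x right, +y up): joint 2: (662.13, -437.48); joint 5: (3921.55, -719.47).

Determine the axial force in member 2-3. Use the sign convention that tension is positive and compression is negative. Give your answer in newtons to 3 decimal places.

N=7 nodes, M=11 members, R=3 reactions → 2N=14, M+R=14
member 0 (0-1): L=2.3894, (cx,cy)=(0.2854,0.9584)
member 1 (0-2): L=1.3430, (cx,cy)=(1.0000,0.0000)
member 2 (1-2): L=2.3835, (cx,cy)=(0.2773,-0.9608)
member 3 (1-3): L=1.4543, (cx,cy)=(0.9888,-0.1492)
member 4 (2-3): L=2.2138, (cx,cy)=(0.3510,0.9364)
member 5 (2-4): L=1.4660, (cx,cy)=(1.0000,0.0000)
member 6 (3-4): L=2.1845, (cx,cy)=(0.3154,-0.9490)
member 7 (3-5): L=1.4124, (cx,cy)=(0.9848,0.1735)
member 8 (4-5): L=2.4220, (cx,cy)=(0.2898,0.9571)
member 9 (4-6): L=1.3910, (cx,cy)=(1.0000,0.0000)
member 10 (5-6): L=2.4182, (cx,cy)=(0.2849,-0.9586)
solve A·x = −loads:
  F[0-1] = +1824.6073 N (tension)
  F[0-2] = +4062.8869 N (tension)
  F[1-2] = -1988.5085 N (compression)
  F[1-3] = +1084.3953 N (tension)
  F[2-3] = +2507.5073 N (tension)
  F[2-4] = +1969.2225 N (tension)
  F[3-4] = -1834.0441 N (compression)
  F[3-5] = +2569.7477 N (tension)
  F[4-5] = +1818.4925 N (tension)
  F[4-6] = +863.6738 N (tension)
  F[5-6] = -3031.2966 N (compression)
  Rx@0 = -4583.6800 N
  Ry@0 = -1748.7042 N
  Ry@6 = +2905.6542 N

2507.507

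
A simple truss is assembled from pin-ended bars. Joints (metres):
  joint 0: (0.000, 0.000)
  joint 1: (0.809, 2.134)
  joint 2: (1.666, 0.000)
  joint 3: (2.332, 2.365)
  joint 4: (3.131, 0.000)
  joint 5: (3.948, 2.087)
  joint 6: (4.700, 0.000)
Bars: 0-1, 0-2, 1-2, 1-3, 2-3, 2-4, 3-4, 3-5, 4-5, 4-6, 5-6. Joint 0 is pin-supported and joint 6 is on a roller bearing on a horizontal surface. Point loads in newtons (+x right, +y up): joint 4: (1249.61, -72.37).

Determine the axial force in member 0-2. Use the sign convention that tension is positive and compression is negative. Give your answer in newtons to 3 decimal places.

N=7 nodes, M=11 members, R=3 reactions → 2N=14, M+R=14
member 0 (0-1): L=2.2822, (cx,cy)=(0.3545,0.9351)
member 1 (0-2): L=1.6660, (cx,cy)=(1.0000,0.0000)
member 2 (1-2): L=2.2997, (cx,cy)=(0.3727,-0.9280)
member 3 (1-3): L=1.5404, (cx,cy)=(0.9887,0.1500)
member 4 (2-3): L=2.4570, (cx,cy)=(0.2711,0.9626)
member 5 (2-4): L=1.4650, (cx,cy)=(1.0000,0.0000)
member 6 (3-4): L=2.4963, (cx,cy)=(0.3201,-0.9474)
member 7 (3-5): L=1.6397, (cx,cy)=(0.9855,-0.1695)
member 8 (4-5): L=2.2412, (cx,cy)=(0.3645,0.9312)
member 9 (4-6): L=1.5690, (cx,cy)=(1.0000,0.0000)
member 10 (5-6): L=2.2183, (cx,cy)=(0.3390,-0.9408)
solve A·x = −loads:
  F[0-1] = -25.8371 N (compression)
  F[0-2] = +1258.7688 N (tension)
  F[1-2] = +23.1288 N (tension)
  F[1-3] = -17.9814 N (compression)
  F[2-3] = -22.2976 N (compression)
  F[2-4] = +1273.4322 N (tension)
  F[3-4] = +31.6669 N (tension)
  F[3-5] = -34.4566 N (compression)
  F[4-5] = +45.4998 N (tension)
  F[4-6] = +17.3716 N (tension)
  F[5-6] = -51.2450 N (compression)
  Rx@0 = -1249.6100 N
  Ry@0 = +24.1593 N
  Ry@6 = +48.2107 N

1258.769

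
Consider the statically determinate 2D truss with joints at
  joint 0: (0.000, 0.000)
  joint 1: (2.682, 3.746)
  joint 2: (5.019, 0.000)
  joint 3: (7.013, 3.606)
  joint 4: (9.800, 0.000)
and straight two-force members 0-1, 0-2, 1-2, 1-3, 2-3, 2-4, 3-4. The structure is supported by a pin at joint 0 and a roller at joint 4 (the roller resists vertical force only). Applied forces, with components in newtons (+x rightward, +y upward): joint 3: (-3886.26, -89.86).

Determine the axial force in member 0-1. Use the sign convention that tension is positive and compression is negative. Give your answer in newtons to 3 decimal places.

N=5 nodes, M=7 members, R=3 reactions → 2N=10, M+R=10
member 0 (0-1): L=4.6071, (cx,cy)=(0.5821,0.8131)
member 1 (0-2): L=5.0190, (cx,cy)=(1.0000,0.0000)
member 2 (1-2): L=4.4152, (cx,cy)=(0.5293,-0.8484)
member 3 (1-3): L=4.3333, (cx,cy)=(0.9995,-0.0323)
member 4 (2-3): L=4.1206, (cx,cy)=(0.4839,0.8751)
member 5 (2-4): L=4.7810, (cx,cy)=(1.0000,0.0000)
member 6 (3-4): L=4.5575, (cx,cy)=(0.6115,-0.7912)
solve A·x = −loads:
  F[0-1] = -1790.1392 N (compression)
  F[0-2] = -2844.1461 N (compression)
  F[1-2] = +1791.3983 N (tension)
  F[1-3] = -1991.3524 N (compression)
  F[2-3] = -1736.7700 N (compression)
  F[2-4] = -1055.5049 N (compression)
  F[3-4] = +1726.0280 N (tension)
  Rx@0 = +3886.2600 N
  Ry@0 = +1455.5401 N
  Ry@4 = -1365.6801 N

-1790.139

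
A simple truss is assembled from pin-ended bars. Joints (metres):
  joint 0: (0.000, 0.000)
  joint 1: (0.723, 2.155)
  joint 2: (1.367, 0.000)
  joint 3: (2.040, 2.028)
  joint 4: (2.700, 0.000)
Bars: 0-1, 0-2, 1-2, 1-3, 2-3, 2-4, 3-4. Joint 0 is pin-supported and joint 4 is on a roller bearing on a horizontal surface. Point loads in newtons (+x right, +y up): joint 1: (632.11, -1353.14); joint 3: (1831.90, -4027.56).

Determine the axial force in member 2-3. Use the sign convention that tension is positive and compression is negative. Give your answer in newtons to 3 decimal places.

1295.663

N=5 nodes, M=7 members, R=3 reactions → 2N=10, M+R=10
member 0 (0-1): L=2.2730, (cx,cy)=(0.3181,0.9481)
member 1 (0-2): L=1.3670, (cx,cy)=(1.0000,0.0000)
member 2 (1-2): L=2.2492, (cx,cy)=(0.2863,-0.9581)
member 3 (1-3): L=1.3231, (cx,cy)=(0.9954,-0.0960)
member 4 (2-3): L=2.1368, (cx,cy)=(0.3150,0.9491)
member 5 (2-4): L=1.3330, (cx,cy)=(1.0000,0.0000)
member 6 (3-4): L=2.1327, (cx,cy)=(0.3095,-0.9509)
solve A·x = −loads:
  F[0-1] = -100.0310 N (compression)
  F[0-2] = +2495.8274 N (tension)
  F[1-2] = -1283.4542 N (compression)
  F[1-3] = -297.8136 N (compression)
  F[2-3] = +1295.6626 N (tension)
  F[2-4] = +1720.2516 N (tension)
  F[3-4] = -5558.7430 N (compression)
  Rx@0 = -2464.0100 N
  Ry@0 = +94.8360 N
  Ry@4 = +5285.8640 N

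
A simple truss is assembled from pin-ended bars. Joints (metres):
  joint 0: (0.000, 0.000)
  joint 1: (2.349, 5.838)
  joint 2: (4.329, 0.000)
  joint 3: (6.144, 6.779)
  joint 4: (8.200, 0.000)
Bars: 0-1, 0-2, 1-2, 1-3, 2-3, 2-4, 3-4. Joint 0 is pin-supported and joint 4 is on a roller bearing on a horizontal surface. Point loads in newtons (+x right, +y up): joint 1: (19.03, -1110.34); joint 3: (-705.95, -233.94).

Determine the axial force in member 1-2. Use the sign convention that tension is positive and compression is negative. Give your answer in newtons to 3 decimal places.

159.898

N=5 nodes, M=7 members, R=3 reactions → 2N=10, M+R=10
member 0 (0-1): L=6.2929, (cx,cy)=(0.3733,0.9277)
member 1 (0-2): L=4.3290, (cx,cy)=(1.0000,0.0000)
member 2 (1-2): L=6.1646, (cx,cy)=(0.3212,-0.9470)
member 3 (1-3): L=3.9099, (cx,cy)=(0.9706,0.2407)
member 4 (2-3): L=7.0178, (cx,cy)=(0.2586,0.9660)
member 5 (2-4): L=3.8710, (cx,cy)=(1.0000,0.0000)
member 6 (3-4): L=7.0839, (cx,cy)=(0.2902,-0.9570)
solve A·x = −loads:
  F[0-1] = -1531.7037 N (compression)
  F[0-2] = -115.1650 N (compression)
  F[1-2] = +159.8979 N (tension)
  F[1-3] = -661.5881 N (compression)
  F[2-3] = -156.7593 N (compression)
  F[2-4] = -23.2653 N (compression)
  F[3-4] = +80.1605 N (tension)
  Rx@0 = +686.9200 N
  Ry@0 = +1420.9900 N
  Ry@4 = -76.7100 N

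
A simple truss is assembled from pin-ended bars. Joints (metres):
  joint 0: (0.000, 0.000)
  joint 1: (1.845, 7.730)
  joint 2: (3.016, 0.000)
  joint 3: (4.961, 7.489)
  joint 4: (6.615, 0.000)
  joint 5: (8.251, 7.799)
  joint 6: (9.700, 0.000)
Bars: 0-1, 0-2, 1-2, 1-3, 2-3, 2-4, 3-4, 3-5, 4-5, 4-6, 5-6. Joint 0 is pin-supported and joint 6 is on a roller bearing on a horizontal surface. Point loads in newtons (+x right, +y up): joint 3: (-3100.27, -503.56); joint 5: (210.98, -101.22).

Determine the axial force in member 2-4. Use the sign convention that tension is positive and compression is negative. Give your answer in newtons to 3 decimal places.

-1243.061

N=7 nodes, M=11 members, R=3 reactions → 2N=14, M+R=14
member 0 (0-1): L=7.9471, (cx,cy)=(0.2322,0.9727)
member 1 (0-2): L=3.0160, (cx,cy)=(1.0000,0.0000)
member 2 (1-2): L=7.8182, (cx,cy)=(0.1498,-0.9887)
member 3 (1-3): L=3.1253, (cx,cy)=(0.9970,-0.0771)
member 4 (2-3): L=7.7375, (cx,cy)=(0.2514,0.9679)
member 5 (2-4): L=3.5990, (cx,cy)=(1.0000,0.0000)
member 6 (3-4): L=7.6695, (cx,cy)=(0.2157,-0.9765)
member 7 (3-5): L=3.3046, (cx,cy)=(0.9956,0.0938)
member 8 (4-5): L=7.9687, (cx,cy)=(0.2053,0.9787)
member 9 (4-6): L=3.0850, (cx,cy)=(1.0000,0.0000)
member 10 (5-6): L=7.9325, (cx,cy)=(0.1827,-0.9832)
solve A·x = −loads:
  F[0-1] = -2554.9117 N (compression)
  F[0-2] = -2296.1438 N (compression)
  F[1-2] = +2590.2060 N (tension)
  F[1-3] = -984.0344 N (compression)
  F[2-3] = -2645.9491 N (compression)
  F[2-4] = -1243.0608 N (compression)
  F[3-4] = +2125.3773 N (tension)
  F[3-5] = +1000.0918 N (tension)
  F[4-5] = -2120.5342 N (compression)
  F[4-6] = -349.3515 N (compression)
  F[5-6] = +1912.5041 N (tension)
  Rx@0 = +2889.2900 N
  Ry@0 = +2485.1059 N
  Ry@6 = -1880.3259 N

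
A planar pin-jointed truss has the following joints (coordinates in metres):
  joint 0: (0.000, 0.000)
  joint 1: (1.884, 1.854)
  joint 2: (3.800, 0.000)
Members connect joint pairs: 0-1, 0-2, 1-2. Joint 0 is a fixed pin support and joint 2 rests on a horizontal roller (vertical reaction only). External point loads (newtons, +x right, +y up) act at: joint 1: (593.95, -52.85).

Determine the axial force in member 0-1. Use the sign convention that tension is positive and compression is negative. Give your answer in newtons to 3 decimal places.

N=3 nodes, M=3 members, R=3 reactions → 2N=6, M+R=6
member 0 (0-1): L=2.6433, (cx,cy)=(0.7128,0.7014)
member 1 (0-2): L=3.8000, (cx,cy)=(1.0000,0.0000)
member 2 (1-2): L=2.6662, (cx,cy)=(0.7186,-0.6954)
solve A·x = −loads:
  F[0-1] = +375.1556 N (tension)
  F[0-2] = +326.5546 N (tension)
  F[1-2] = -454.4073 N (compression)
  Rx@0 = -593.9500 N
  Ry@0 = -263.1376 N
  Ry@2 = +315.9876 N

375.156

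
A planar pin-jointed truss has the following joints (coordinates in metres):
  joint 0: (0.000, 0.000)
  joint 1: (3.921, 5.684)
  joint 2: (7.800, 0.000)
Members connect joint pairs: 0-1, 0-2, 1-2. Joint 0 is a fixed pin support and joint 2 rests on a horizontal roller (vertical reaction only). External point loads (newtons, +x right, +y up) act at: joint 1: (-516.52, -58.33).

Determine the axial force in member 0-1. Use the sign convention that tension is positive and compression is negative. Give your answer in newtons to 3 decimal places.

N=3 nodes, M=3 members, R=3 reactions → 2N=6, M+R=6
member 0 (0-1): L=6.9052, (cx,cy)=(0.5678,0.8231)
member 1 (0-2): L=7.8000, (cx,cy)=(1.0000,0.0000)
member 2 (1-2): L=6.8815, (cx,cy)=(0.5637,-0.8260)
solve A·x = −loads:
  F[0-1] = -492.5078 N (compression)
  F[0-2] = -236.8588 N (compression)
  F[1-2] = +420.1945 N (tension)
  Rx@0 = +516.5200 N
  Ry@0 = +405.4054 N
  Ry@2 = -347.0754 N

-492.508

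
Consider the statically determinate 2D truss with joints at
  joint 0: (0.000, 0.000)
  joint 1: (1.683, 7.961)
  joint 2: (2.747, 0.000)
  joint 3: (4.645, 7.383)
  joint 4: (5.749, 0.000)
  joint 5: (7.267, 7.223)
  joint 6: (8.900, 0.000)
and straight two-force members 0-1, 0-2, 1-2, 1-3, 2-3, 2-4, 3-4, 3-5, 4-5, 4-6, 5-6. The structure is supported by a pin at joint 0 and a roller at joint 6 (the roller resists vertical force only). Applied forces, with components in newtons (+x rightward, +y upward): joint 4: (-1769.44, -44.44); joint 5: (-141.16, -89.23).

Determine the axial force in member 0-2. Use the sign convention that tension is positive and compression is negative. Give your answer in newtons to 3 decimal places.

N=7 nodes, M=11 members, R=3 reactions → 2N=14, M+R=14
member 0 (0-1): L=8.1370, (cx,cy)=(0.2068,0.9784)
member 1 (0-2): L=2.7470, (cx,cy)=(1.0000,0.0000)
member 2 (1-2): L=8.0318, (cx,cy)=(0.1325,-0.9912)
member 3 (1-3): L=3.0179, (cx,cy)=(0.9815,-0.1915)
member 4 (2-3): L=7.6231, (cx,cy)=(0.2490,0.9685)
member 5 (2-4): L=3.0020, (cx,cy)=(1.0000,0.0000)
member 6 (3-4): L=7.4651, (cx,cy)=(0.1479,-0.9890)
member 7 (3-5): L=2.6269, (cx,cy)=(0.9981,-0.0609)
member 8 (4-5): L=7.3808, (cx,cy)=(0.2057,0.9786)
member 9 (4-6): L=3.1510, (cx,cy)=(1.0000,0.0000)
member 10 (5-6): L=7.4053, (cx,cy)=(0.2205,-0.9754)
solve A·x = −loads:
  F[0-1] = -149.9092 N (compression)
  F[0-2] = -1879.5936 N (compression)
  F[1-2] = +158.2021 N (tension)
  F[1-3] = -52.9441 N (compression)
  F[2-3] = -161.9065 N (compression)
  F[2-4] = -1818.3244 N (compression)
  F[3-4] = +155.4098 N (tension)
  F[3-5] = -115.4734 N (compression)
  F[4-5] = -111.6478 N (compression)
  F[4-6] = -2.9385 N (compression)
  F[5-6] = +13.3256 N (tension)
  Rx@0 = +1910.6000 N
  Ry@0 = +146.6676 N
  Ry@6 = -12.9976 N

-1879.594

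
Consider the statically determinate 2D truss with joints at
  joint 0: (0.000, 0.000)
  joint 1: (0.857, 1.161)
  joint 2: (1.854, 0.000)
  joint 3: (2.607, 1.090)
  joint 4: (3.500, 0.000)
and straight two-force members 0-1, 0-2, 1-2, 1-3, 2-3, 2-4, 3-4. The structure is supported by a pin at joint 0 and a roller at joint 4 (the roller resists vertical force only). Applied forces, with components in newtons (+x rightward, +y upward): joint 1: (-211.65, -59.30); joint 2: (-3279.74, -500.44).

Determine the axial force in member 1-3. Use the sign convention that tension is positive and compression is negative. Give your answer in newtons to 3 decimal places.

-307.849

N=5 nodes, M=7 members, R=3 reactions → 2N=10, M+R=10
member 0 (0-1): L=1.4430, (cx,cy)=(0.5939,0.8046)
member 1 (0-2): L=1.8540, (cx,cy)=(1.0000,0.0000)
member 2 (1-2): L=1.5303, (cx,cy)=(0.6515,-0.7587)
member 3 (1-3): L=1.7514, (cx,cy)=(0.9992,-0.0405)
member 4 (2-3): L=1.3248, (cx,cy)=(0.5684,0.8228)
member 5 (2-4): L=1.6460, (cx,cy)=(1.0000,0.0000)
member 6 (3-4): L=1.4091, (cx,cy)=(0.6337,-0.7735)
solve A·x = −loads:
  F[0-1] = -435.4445 N (compression)
  F[0-2] = -3232.7863 N (compression)
  F[1-2] = +400.0712 N (tension)
  F[1-3] = -307.8494 N (compression)
  F[2-3] = +239.3441 N (tension)
  F[2-4] = +171.5567 N (tension)
  F[3-4] = -270.7052 N (compression)
  Rx@0 = +3491.3900 N
  Ry@0 = +350.3371 N
  Ry@4 = +209.4029 N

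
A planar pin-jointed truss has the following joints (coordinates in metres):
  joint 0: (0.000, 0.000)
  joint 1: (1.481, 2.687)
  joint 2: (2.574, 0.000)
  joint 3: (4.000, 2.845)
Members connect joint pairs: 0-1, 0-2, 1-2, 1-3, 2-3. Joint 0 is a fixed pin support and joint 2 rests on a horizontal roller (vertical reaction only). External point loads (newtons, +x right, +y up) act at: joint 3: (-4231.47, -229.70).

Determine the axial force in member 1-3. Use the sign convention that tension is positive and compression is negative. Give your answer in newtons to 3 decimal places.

N=4 nodes, M=5 members, R=3 reactions → 2N=8, M+R=8
member 0 (0-1): L=3.0681, (cx,cy)=(0.4827,0.8758)
member 1 (0-2): L=2.5740, (cx,cy)=(1.0000,0.0000)
member 2 (1-2): L=2.9008, (cx,cy)=(0.3768,-0.9263)
member 3 (1-3): L=2.5240, (cx,cy)=(0.9980,0.0626)
member 4 (2-3): L=3.1824, (cx,cy)=(0.4481,0.8940)
solve A·x = −loads:
  F[0-1] = -5195.0373 N (compression)
  F[0-2] = -1723.7902 N (compression)
  F[1-2] = +4623.9460 N (tension)
  F[1-3] = -4258.3027 N (compression)
  F[2-3] = +41.2433 N (tension)
  Rx@0 = +4231.4700 N
  Ry@0 = +4549.7203 N
  Ry@2 = -4320.0203 N

-4258.303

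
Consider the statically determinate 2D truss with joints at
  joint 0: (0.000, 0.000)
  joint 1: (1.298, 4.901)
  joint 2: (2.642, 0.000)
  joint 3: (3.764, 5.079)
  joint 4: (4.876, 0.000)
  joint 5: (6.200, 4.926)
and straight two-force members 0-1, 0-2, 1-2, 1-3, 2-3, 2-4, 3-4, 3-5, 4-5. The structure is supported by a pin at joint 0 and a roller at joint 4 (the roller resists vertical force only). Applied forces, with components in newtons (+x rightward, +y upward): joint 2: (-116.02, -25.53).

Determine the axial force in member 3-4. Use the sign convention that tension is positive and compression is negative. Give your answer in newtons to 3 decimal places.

N=6 nodes, M=9 members, R=3 reactions → 2N=12, M+R=12
member 0 (0-1): L=5.0700, (cx,cy)=(0.2560,0.9667)
member 1 (0-2): L=2.6420, (cx,cy)=(1.0000,0.0000)
member 2 (1-2): L=5.0819, (cx,cy)=(0.2645,-0.9644)
member 3 (1-3): L=2.4724, (cx,cy)=(0.9974,0.0720)
member 4 (2-3): L=5.2015, (cx,cy)=(0.2157,0.9765)
member 5 (2-4): L=2.2340, (cx,cy)=(1.0000,0.0000)
member 6 (3-4): L=5.1993, (cx,cy)=(0.2139,-0.9769)
member 7 (3-5): L=2.4408, (cx,cy)=(0.9980,-0.0627)
member 8 (4-5): L=5.1008, (cx,cy)=(0.2596,0.9657)
solve A·x = −loads:
  F[0-1] = -12.1002 N (compression)
  F[0-2] = -112.9222 N (compression)
  F[1-2] = +11.6659 N (tension)
  F[1-3] = -6.1992 N (compression)
  F[2-3] = +14.6237 N (tension)
  F[2-4] = +3.0286 N (tension)
  F[3-4] = -14.1608 N (compression)
  F[3-5] = +0.0000 N (tension)
  F[4-5] = -0.0000 N (compression)
  Rx@0 = +116.0200 N
  Ry@0 = +11.6969 N
  Ry@4 = +13.8331 N

-14.161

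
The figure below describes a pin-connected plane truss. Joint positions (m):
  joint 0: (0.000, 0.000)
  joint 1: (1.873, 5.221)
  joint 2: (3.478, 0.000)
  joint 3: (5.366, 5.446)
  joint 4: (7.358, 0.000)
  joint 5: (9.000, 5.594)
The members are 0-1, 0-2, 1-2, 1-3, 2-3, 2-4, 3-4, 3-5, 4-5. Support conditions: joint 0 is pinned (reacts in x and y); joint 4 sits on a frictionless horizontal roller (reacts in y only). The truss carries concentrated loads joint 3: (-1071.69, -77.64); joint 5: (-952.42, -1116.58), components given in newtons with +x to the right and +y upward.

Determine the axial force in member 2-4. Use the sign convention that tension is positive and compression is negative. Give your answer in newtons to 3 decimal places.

N=6 nodes, M=9 members, R=3 reactions → 2N=12, M+R=12
member 0 (0-1): L=5.5468, (cx,cy)=(0.3377,0.9413)
member 1 (0-2): L=3.4780, (cx,cy)=(1.0000,0.0000)
member 2 (1-2): L=5.4621, (cx,cy)=(0.2938,-0.9559)
member 3 (1-3): L=3.5002, (cx,cy)=(0.9979,0.0643)
member 4 (2-3): L=5.7640, (cx,cy)=(0.3276,0.9448)
member 5 (2-4): L=3.8800, (cx,cy)=(1.0000,0.0000)
member 6 (3-4): L=5.7989, (cx,cy)=(0.3435,-0.9391)
member 7 (3-5): L=3.6370, (cx,cy)=(0.9992,0.0407)
member 8 (4-5): L=5.8300, (cx,cy)=(0.2816,0.9595)
solve A·x = −loads:
  F[0-1] = -1369.5848 N (compression)
  F[0-2] = -1561.6392 N (compression)
  F[1-2] = +1291.9308 N (tension)
  F[1-3] = -843.8388 N (compression)
  F[2-3] = -1307.0003 N (compression)
  F[2-4] = -753.9066 N (compression)
  F[3-4] = +1262.5837 N (tension)
  F[3-5] = -632.7537 N (compression)
  F[4-5] = -1136.8533 N (compression)
  Rx@0 = +2024.1100 N
  Ry@0 = +1289.1405 N
  Ry@4 = -94.9205 N

-753.907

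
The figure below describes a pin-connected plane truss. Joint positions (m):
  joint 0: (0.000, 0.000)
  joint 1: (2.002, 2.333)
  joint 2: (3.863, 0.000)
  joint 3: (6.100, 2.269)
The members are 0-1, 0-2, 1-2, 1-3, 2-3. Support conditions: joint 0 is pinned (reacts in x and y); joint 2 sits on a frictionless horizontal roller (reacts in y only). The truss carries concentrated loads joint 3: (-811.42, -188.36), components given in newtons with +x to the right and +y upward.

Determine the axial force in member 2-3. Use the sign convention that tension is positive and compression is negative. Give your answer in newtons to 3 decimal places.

-278.024

N=4 nodes, M=5 members, R=3 reactions → 2N=8, M+R=8
member 0 (0-1): L=3.0742, (cx,cy)=(0.6512,0.7589)
member 1 (0-2): L=3.8630, (cx,cy)=(1.0000,0.0000)
member 2 (1-2): L=2.9843, (cx,cy)=(0.6236,-0.7818)
member 3 (1-3): L=4.0985, (cx,cy)=(0.9999,-0.0156)
member 4 (2-3): L=3.1863, (cx,cy)=(0.7021,0.7121)
solve A·x = −loads:
  F[0-1] = -484.2940 N (compression)
  F[0-2] = -496.0381 N (compression)
  F[1-2] = +482.4419 N (tension)
  F[1-3] = -616.3035 N (compression)
  F[2-3] = -278.0241 N (compression)
  Rx@0 = +811.4200 N
  Ry@0 = +367.5254 N
  Ry@2 = -179.1654 N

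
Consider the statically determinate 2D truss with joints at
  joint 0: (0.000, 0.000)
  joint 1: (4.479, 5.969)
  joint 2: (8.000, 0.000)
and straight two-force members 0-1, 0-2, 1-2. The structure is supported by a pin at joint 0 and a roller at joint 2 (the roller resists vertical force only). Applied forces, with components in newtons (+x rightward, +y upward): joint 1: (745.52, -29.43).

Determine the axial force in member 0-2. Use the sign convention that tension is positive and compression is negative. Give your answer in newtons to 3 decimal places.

337.842

N=3 nodes, M=3 members, R=3 reactions → 2N=6, M+R=6
member 0 (0-1): L=7.4626, (cx,cy)=(0.6002,0.7999)
member 1 (0-2): L=8.0000, (cx,cy)=(1.0000,0.0000)
member 2 (1-2): L=6.9301, (cx,cy)=(0.5081,-0.8613)
solve A·x = −loads:
  F[0-1] = +679.2457 N (tension)
  F[0-2] = +337.8415 N (tension)
  F[1-2] = -664.9470 N (compression)
  Rx@0 = -745.5200 N
  Ry@0 = -543.2982 N
  Ry@2 = +572.7282 N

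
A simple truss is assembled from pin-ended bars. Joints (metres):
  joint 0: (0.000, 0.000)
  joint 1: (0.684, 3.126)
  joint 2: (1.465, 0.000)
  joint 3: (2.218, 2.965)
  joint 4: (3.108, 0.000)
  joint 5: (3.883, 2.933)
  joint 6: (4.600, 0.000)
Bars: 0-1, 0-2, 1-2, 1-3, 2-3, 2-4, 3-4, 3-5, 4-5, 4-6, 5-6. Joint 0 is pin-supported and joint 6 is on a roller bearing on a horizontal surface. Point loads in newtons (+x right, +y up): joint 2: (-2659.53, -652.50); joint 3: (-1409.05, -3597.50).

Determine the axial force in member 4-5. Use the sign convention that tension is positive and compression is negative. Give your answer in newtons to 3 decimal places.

1059.293

N=7 nodes, M=11 members, R=3 reactions → 2N=14, M+R=14
member 0 (0-1): L=3.2000, (cx,cy)=(0.2138,0.9769)
member 1 (0-2): L=1.4650, (cx,cy)=(1.0000,0.0000)
member 2 (1-2): L=3.2221, (cx,cy)=(0.2424,-0.9702)
member 3 (1-3): L=1.5424, (cx,cy)=(0.9945,-0.1044)
member 4 (2-3): L=3.0591, (cx,cy)=(0.2461,0.9692)
member 5 (2-4): L=1.6430, (cx,cy)=(1.0000,0.0000)
member 6 (3-4): L=3.0957, (cx,cy)=(0.2875,-0.9578)
member 7 (3-5): L=1.6653, (cx,cy)=(0.9998,-0.0192)
member 8 (4-5): L=3.0337, (cx,cy)=(0.2555,0.9668)
member 9 (4-6): L=1.4920, (cx,cy)=(1.0000,0.0000)
member 10 (5-6): L=3.0194, (cx,cy)=(0.2375,-0.9714)
solve A·x = −loads:
  F[0-1] = -3291.8795 N (compression)
  F[0-2] = -3364.9315 N (compression)
  F[1-2] = +3482.0700 N (tension)
  F[1-3] = -1556.1667 N (compression)
  F[2-3] = -2812.2588 N (compression)
  F[2-4] = +830.8505 N (tension)
  F[3-4] = -1069.2864 N (compression)
  F[3-5] = -523.5315 N (compression)
  F[4-5] = +1059.2927 N (tension)
  F[4-6] = +252.8209 N (tension)
  F[5-6] = -1064.6570 N (compression)
  Rx@0 = +4068.5800 N
  Ry@0 = +3215.7969 N
  Ry@6 = +1034.2031 N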